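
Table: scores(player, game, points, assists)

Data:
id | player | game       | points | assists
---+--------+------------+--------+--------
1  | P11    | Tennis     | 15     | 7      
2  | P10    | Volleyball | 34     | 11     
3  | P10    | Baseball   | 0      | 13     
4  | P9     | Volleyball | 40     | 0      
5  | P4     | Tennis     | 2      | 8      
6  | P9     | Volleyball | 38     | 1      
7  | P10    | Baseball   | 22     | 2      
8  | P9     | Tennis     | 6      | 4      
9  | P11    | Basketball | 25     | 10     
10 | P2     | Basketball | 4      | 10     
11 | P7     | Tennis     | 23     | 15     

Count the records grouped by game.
SELECT game, COUNT(*) as count
FROM scores
GROUP BY game

Result:
  Baseball: 2
  Basketball: 2
  Tennis: 4
  Volleyball: 3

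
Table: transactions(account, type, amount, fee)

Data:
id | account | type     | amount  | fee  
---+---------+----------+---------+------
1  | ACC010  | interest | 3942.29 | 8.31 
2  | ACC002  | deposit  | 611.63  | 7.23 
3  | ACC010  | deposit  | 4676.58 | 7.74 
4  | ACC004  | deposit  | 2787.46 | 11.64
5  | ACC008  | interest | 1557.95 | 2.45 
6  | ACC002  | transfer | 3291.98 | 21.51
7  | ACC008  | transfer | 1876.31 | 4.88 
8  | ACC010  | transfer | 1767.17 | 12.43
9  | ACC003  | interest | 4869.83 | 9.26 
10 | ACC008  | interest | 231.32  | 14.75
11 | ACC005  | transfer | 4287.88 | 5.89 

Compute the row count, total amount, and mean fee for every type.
SELECT type,
       COUNT(*) as cnt,
       SUM(amount) as total_amount,
       AVG(fee) as avg_fee
FROM transactions
GROUP BY type

Result:
  deposit: 3 records, 8075.67 total amount, 8.87 avg fee
  interest: 4 records, 10601.39 total amount, 8.69 avg fee
  transfer: 4 records, 11223.34 total amount, 11.18 avg fee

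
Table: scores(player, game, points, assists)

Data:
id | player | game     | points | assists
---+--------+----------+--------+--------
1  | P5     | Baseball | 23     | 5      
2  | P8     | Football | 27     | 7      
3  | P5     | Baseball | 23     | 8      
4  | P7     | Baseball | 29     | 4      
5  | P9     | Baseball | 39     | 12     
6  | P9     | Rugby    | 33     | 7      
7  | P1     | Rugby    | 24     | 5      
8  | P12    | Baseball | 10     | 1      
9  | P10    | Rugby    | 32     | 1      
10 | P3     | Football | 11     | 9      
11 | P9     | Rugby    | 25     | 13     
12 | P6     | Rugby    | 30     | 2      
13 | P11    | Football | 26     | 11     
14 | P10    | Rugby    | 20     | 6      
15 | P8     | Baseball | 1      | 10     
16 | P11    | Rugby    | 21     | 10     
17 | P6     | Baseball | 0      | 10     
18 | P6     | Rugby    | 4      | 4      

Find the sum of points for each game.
SELECT game, SUM(points) as result
FROM scores
GROUP BY game

Result:
  Baseball: 125
  Football: 64
  Rugby: 189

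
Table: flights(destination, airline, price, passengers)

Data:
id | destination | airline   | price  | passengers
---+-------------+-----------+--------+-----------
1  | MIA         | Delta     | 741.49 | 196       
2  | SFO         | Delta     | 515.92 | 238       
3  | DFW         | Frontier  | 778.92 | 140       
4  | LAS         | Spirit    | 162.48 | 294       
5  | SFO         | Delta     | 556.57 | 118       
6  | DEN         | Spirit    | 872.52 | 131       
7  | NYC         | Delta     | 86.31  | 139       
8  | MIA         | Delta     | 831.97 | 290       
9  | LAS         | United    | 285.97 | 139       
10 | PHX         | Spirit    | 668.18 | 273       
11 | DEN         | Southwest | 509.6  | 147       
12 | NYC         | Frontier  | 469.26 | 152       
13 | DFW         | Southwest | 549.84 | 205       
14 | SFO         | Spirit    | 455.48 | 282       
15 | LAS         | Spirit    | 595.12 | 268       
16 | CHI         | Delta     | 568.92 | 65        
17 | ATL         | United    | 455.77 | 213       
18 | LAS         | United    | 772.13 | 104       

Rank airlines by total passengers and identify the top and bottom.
SELECT airline, SUM(passengers)
FROM flights
GROUP BY airline
ORDER BY SUM(passengers)

All groups:
  Frontier: 292
  Southwest: 352
  United: 456
  Delta: 1046
  Spirit: 1248

Highest: Spirit (1248)
Lowest: Frontier (292)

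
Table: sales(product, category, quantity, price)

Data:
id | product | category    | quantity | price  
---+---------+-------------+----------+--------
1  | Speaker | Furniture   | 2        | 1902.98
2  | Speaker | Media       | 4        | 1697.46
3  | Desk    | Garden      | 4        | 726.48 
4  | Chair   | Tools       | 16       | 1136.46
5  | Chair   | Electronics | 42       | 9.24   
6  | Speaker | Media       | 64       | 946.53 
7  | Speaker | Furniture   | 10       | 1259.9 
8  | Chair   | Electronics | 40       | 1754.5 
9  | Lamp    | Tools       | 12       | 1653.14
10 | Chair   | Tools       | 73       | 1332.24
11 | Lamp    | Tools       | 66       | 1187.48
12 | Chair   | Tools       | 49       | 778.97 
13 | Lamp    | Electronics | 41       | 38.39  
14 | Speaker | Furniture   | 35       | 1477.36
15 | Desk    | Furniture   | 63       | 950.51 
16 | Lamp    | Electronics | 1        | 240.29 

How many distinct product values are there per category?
SELECT category, COUNT(DISTINCT product)
FROM sales
GROUP BY category

Result:
  Electronics: 2 distinct
  Furniture: 2 distinct
  Garden: 1 distinct
  Media: 1 distinct
  Tools: 2 distinct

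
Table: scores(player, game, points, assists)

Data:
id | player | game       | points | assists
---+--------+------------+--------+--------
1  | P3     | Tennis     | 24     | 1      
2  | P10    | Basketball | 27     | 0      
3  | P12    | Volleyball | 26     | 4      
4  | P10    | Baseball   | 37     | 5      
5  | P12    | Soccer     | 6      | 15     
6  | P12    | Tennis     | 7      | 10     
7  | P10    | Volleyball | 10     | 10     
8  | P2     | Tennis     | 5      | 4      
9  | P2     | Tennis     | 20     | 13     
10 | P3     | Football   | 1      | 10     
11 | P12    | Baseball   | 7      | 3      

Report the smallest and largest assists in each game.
SELECT game, MIN(assists), MAX(assists)
FROM scores
GROUP BY game

Result:
  Baseball: min=3, max=5
  Basketball: min=0, max=0
  Football: min=10, max=10
  Soccer: min=15, max=15
  Tennis: min=1, max=13
  Volleyball: min=4, max=10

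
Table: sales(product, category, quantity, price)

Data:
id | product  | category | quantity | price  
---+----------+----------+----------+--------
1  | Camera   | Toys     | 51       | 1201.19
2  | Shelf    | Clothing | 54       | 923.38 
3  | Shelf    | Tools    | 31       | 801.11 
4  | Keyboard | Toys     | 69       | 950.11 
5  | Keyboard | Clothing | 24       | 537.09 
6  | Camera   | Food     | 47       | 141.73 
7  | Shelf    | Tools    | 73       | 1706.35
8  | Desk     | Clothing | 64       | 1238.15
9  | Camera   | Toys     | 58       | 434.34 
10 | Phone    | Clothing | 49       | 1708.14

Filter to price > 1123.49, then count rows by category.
SELECT category, COUNT(*)
FROM sales
WHERE price > 1123.49
GROUP BY category

Note: WHERE filters rows before grouping.

Result:
  Clothing: 2
  Tools: 1
  Toys: 1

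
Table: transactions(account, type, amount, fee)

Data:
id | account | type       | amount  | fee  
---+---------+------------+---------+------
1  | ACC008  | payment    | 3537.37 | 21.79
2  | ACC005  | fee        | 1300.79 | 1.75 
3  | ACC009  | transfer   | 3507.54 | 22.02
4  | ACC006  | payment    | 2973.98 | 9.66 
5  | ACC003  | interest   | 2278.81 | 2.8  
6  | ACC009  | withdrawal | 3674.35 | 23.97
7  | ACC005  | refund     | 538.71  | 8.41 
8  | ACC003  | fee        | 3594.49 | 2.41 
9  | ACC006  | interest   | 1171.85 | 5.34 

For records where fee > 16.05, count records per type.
SELECT type, COUNT(*)
FROM transactions
WHERE fee > 16.05
GROUP BY type

Note: WHERE filters rows before grouping.

Result:
  payment: 1
  transfer: 1
  withdrawal: 1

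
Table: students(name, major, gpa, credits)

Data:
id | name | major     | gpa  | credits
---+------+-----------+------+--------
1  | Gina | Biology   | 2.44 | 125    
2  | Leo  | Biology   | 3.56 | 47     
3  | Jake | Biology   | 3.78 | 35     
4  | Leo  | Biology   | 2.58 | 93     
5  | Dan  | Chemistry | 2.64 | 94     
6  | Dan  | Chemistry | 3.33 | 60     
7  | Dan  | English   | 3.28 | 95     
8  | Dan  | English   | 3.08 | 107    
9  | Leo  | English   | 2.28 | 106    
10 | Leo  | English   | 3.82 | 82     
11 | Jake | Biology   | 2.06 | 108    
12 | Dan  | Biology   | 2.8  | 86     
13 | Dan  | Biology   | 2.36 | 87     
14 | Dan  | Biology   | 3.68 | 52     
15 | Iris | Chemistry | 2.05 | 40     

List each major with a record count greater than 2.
SELECT major, COUNT(*) as cnt
FROM students
GROUP BY major
HAVING COUNT(*) > 2

Result:
  Biology: 8
  Chemistry: 3
  English: 4

Note: HAVING filters groups after aggregation, WHERE filters rows before.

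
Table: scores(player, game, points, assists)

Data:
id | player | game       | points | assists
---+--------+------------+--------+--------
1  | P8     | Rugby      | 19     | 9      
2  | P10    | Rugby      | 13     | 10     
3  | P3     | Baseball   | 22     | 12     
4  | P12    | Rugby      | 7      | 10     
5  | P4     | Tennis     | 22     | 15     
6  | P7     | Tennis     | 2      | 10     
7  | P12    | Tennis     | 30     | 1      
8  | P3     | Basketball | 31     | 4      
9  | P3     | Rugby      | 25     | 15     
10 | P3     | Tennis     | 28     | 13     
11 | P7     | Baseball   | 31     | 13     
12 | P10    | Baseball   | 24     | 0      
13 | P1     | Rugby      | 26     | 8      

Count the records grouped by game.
SELECT game, COUNT(*) as count
FROM scores
GROUP BY game

Result:
  Baseball: 3
  Basketball: 1
  Rugby: 5
  Tennis: 4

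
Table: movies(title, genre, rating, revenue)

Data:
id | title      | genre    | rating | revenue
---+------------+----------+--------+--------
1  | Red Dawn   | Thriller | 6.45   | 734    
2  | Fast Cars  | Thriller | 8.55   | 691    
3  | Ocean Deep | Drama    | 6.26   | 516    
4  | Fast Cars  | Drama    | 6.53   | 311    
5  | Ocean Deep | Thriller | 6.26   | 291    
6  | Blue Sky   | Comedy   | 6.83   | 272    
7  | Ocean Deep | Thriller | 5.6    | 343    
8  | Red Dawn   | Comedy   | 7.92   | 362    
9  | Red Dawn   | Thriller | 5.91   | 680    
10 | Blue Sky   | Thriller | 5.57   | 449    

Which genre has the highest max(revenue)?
SELECT genre, MAX(revenue) as val
FROM movies
GROUP BY genre
ORDER BY val DESC
LIMIT 1

Result: Thriller with max(revenue) = 734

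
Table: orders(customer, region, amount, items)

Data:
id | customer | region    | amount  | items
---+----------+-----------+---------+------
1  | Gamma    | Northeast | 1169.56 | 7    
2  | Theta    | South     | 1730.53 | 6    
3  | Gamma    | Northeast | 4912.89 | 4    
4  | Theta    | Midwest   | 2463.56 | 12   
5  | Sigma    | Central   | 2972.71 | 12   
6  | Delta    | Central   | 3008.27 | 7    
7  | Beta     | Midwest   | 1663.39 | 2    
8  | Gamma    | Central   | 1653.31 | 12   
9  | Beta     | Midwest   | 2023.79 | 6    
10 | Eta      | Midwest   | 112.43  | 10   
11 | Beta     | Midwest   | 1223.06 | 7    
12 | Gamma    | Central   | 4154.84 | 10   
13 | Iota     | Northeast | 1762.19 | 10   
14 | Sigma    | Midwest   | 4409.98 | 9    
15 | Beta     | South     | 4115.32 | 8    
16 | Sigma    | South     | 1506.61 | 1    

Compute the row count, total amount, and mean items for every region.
SELECT region,
       COUNT(*) as cnt,
       SUM(amount) as total_amount,
       AVG(items) as avg_items
FROM orders
GROUP BY region

Result:
  Central: 4 records, 11789.13 total amount, 10.25 avg items
  Midwest: 6 records, 11896.21 total amount, 7.67 avg items
  Northeast: 3 records, 7844.64 total amount, 7.00 avg items
  South: 3 records, 7352.46 total amount, 5.00 avg items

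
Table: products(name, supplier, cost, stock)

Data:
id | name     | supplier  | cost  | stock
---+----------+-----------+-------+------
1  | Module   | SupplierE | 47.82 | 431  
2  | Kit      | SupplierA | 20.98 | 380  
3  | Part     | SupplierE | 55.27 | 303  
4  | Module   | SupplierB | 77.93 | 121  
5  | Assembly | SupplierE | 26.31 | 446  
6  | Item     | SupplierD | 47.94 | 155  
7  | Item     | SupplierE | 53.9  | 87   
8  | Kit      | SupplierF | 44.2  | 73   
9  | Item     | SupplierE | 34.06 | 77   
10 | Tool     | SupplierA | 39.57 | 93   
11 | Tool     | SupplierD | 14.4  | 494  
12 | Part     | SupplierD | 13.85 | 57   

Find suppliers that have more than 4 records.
SELECT supplier, COUNT(*) as cnt
FROM products
GROUP BY supplier
HAVING COUNT(*) > 4

Result:
  SupplierE: 5

Note: HAVING filters groups after aggregation, WHERE filters rows before.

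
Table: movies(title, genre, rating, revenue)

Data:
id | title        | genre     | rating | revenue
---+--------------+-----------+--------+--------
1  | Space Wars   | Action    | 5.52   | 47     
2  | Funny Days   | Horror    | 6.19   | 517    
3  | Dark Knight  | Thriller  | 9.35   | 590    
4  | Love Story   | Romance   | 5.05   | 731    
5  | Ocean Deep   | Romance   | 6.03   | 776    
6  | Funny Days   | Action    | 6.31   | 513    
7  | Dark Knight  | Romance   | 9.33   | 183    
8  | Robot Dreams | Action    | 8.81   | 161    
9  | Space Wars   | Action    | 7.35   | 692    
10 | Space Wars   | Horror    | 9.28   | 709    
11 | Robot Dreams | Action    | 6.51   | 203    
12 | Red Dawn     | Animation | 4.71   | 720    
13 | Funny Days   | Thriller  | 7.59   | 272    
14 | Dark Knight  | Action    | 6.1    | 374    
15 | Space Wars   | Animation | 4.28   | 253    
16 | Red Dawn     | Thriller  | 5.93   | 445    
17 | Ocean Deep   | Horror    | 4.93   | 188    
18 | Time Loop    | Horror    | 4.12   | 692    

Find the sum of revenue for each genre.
SELECT genre, SUM(revenue) as result
FROM movies
GROUP BY genre

Result:
  Action: 1990
  Animation: 973
  Horror: 2106
  Romance: 1690
  Thriller: 1307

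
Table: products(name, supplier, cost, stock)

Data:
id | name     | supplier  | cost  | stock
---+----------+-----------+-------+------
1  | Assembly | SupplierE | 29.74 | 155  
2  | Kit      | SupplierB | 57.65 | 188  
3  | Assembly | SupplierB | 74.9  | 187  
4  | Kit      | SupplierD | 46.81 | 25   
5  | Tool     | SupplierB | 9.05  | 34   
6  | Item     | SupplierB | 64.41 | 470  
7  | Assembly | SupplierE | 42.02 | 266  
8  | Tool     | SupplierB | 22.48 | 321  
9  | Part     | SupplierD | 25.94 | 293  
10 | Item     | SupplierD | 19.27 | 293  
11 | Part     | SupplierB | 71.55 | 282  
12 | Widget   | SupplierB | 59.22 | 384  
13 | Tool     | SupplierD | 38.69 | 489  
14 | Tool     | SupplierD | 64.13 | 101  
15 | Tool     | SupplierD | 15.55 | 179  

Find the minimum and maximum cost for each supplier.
SELECT supplier, MIN(cost), MAX(cost)
FROM products
GROUP BY supplier

Result:
  SupplierB: min=9.05, max=74.90
  SupplierD: min=15.55, max=64.13
  SupplierE: min=29.74, max=42.02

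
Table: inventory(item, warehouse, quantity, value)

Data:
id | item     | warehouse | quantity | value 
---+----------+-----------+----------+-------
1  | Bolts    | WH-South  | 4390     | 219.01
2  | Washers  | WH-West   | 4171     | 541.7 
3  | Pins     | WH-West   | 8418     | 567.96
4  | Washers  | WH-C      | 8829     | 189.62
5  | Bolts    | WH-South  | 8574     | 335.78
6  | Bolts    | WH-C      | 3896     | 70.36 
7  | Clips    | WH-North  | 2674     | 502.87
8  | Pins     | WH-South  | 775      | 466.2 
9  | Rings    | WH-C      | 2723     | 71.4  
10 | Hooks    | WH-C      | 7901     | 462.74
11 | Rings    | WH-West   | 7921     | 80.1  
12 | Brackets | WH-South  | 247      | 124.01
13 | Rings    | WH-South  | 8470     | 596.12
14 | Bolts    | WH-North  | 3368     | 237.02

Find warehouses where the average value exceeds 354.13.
SELECT warehouse, AVG(value)
FROM inventory
GROUP BY warehouse
HAVING AVG(value) > 354.13

Result:
  WH-North: avg=369.95
  WH-West: avg=396.59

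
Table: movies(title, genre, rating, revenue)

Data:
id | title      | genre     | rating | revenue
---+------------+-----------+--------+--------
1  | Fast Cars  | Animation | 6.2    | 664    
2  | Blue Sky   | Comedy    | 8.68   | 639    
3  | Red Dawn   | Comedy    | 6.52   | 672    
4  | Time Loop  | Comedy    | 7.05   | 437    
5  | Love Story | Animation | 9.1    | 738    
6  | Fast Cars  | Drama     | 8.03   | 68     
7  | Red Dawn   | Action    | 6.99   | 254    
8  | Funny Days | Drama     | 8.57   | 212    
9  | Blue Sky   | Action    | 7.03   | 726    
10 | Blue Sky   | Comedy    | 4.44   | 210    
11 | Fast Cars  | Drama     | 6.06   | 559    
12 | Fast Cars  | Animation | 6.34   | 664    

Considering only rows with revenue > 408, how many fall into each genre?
SELECT genre, COUNT(*)
FROM movies
WHERE revenue > 408
GROUP BY genre

Note: WHERE filters rows before grouping.

Result:
  Action: 1
  Animation: 3
  Comedy: 3
  Drama: 1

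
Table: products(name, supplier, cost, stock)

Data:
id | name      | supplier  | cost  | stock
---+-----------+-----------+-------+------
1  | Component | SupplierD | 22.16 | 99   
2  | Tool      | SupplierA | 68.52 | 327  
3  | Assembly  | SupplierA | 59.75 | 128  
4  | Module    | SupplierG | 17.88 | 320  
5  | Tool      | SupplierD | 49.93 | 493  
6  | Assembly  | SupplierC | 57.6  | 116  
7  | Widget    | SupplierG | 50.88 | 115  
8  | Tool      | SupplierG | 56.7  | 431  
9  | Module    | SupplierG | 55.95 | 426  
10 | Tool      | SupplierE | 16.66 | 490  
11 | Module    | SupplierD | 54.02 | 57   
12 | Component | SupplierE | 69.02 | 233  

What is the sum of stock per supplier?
SELECT supplier, SUM(stock) as result
FROM products
GROUP BY supplier

Result:
  SupplierA: 455
  SupplierC: 116
  SupplierD: 649
  SupplierE: 723
  SupplierG: 1292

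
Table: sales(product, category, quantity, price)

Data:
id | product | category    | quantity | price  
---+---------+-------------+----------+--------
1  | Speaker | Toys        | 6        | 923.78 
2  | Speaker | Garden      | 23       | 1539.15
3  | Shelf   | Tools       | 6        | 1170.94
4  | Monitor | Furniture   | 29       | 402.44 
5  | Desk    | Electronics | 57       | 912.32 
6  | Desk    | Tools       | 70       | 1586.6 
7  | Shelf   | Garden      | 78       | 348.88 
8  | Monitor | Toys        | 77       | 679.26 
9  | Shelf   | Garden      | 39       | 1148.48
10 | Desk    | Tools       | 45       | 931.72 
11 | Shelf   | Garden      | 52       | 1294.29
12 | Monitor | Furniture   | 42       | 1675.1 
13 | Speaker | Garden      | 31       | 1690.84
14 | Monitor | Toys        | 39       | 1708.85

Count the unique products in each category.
SELECT category, COUNT(DISTINCT product)
FROM sales
GROUP BY category

Result:
  Electronics: 1 distinct
  Furniture: 1 distinct
  Garden: 2 distinct
  Tools: 2 distinct
  Toys: 2 distinct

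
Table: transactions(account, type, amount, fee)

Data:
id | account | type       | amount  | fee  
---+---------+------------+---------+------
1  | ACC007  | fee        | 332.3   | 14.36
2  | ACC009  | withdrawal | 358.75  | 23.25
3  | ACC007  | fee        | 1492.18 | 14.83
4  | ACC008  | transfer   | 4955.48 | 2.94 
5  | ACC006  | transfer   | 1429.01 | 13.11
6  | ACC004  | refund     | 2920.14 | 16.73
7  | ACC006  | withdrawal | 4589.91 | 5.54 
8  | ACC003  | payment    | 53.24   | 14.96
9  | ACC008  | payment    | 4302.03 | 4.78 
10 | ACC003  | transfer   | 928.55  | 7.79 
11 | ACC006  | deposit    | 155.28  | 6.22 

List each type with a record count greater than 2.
SELECT type, COUNT(*) as cnt
FROM transactions
GROUP BY type
HAVING COUNT(*) > 2

Result:
  transfer: 3

Note: HAVING filters groups after aggregation, WHERE filters rows before.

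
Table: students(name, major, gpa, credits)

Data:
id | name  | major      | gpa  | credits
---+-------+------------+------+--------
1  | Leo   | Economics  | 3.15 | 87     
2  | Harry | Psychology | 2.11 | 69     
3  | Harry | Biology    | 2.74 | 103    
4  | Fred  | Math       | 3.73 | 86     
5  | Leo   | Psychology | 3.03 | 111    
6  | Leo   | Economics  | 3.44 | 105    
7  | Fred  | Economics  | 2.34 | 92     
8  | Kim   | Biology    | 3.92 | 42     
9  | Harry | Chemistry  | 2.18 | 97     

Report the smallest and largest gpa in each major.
SELECT major, MIN(gpa), MAX(gpa)
FROM students
GROUP BY major

Result:
  Biology: min=2.74, max=3.92
  Chemistry: min=2.18, max=2.18
  Economics: min=2.34, max=3.44
  Math: min=3.73, max=3.73
  Psychology: min=2.11, max=3.03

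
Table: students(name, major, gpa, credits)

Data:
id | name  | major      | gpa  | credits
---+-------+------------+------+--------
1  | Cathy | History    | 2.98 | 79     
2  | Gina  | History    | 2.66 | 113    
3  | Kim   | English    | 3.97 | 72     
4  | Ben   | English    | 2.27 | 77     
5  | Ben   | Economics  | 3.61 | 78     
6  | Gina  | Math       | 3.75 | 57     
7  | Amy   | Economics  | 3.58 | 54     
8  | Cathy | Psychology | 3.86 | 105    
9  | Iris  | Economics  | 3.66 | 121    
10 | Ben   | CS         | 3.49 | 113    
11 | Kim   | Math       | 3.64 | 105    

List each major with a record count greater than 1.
SELECT major, COUNT(*) as cnt
FROM students
GROUP BY major
HAVING COUNT(*) > 1

Result:
  Economics: 3
  English: 2
  History: 2
  Math: 2

Note: HAVING filters groups after aggregation, WHERE filters rows before.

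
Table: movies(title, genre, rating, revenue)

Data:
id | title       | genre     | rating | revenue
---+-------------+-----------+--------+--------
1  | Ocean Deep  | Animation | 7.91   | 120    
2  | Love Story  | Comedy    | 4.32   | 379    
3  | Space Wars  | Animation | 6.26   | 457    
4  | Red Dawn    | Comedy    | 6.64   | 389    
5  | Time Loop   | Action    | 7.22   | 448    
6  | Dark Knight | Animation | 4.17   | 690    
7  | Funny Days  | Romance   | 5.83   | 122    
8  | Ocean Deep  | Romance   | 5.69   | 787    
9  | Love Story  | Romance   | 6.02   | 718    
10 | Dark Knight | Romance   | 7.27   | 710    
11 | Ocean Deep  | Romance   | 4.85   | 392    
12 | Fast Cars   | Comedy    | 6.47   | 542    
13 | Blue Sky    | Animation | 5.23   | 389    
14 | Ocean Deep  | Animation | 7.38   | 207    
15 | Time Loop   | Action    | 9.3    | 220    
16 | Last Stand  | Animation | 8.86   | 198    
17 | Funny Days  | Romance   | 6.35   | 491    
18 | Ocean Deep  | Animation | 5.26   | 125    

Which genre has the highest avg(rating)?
SELECT genre, AVG(rating) as val
FROM movies
GROUP BY genre
ORDER BY val DESC
LIMIT 1

Result: Action with avg(rating) = 8.26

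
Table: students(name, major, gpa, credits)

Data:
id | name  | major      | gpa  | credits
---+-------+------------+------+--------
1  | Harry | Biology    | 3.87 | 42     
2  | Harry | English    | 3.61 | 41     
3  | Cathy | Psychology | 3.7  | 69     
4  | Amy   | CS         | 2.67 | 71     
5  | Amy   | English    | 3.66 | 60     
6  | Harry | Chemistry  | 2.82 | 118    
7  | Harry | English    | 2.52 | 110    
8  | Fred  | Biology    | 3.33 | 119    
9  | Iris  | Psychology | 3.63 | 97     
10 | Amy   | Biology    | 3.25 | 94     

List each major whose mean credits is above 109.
SELECT major, AVG(credits)
FROM students
GROUP BY major
HAVING AVG(credits) > 109

Result:
  Chemistry: avg=118.00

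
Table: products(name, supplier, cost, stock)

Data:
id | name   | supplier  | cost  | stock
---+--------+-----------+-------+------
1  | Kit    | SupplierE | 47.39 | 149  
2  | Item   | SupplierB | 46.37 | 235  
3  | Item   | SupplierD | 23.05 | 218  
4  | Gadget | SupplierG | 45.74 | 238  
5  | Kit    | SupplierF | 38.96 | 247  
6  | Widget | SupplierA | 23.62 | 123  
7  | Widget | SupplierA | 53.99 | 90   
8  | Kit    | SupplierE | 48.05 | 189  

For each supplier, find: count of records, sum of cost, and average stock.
SELECT supplier,
       COUNT(*) as cnt,
       SUM(cost) as total_cost,
       AVG(stock) as avg_stock
FROM products
GROUP BY supplier

Result:
  SupplierA: 2 records, 77.61 total cost, 106.50 avg stock
  SupplierB: 1 records, 46.37 total cost, 235.00 avg stock
  SupplierD: 1 records, 23.05 total cost, 218.00 avg stock
  SupplierE: 2 records, 95.44 total cost, 169.00 avg stock
  SupplierF: 1 records, 38.96 total cost, 247.00 avg stock
  SupplierG: 1 records, 45.74 total cost, 238.00 avg stock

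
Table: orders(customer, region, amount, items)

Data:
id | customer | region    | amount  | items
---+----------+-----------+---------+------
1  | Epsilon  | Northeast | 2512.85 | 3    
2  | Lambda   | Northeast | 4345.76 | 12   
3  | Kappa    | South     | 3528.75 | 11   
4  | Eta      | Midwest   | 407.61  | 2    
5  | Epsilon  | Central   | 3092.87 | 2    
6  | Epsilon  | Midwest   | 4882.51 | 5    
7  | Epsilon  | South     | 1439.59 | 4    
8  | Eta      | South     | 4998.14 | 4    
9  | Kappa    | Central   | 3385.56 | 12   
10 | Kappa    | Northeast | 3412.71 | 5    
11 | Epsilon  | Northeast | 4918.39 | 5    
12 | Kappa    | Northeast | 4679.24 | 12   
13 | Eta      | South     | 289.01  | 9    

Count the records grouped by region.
SELECT region, COUNT(*) as count
FROM orders
GROUP BY region

Result:
  Central: 2
  Midwest: 2
  Northeast: 5
  South: 4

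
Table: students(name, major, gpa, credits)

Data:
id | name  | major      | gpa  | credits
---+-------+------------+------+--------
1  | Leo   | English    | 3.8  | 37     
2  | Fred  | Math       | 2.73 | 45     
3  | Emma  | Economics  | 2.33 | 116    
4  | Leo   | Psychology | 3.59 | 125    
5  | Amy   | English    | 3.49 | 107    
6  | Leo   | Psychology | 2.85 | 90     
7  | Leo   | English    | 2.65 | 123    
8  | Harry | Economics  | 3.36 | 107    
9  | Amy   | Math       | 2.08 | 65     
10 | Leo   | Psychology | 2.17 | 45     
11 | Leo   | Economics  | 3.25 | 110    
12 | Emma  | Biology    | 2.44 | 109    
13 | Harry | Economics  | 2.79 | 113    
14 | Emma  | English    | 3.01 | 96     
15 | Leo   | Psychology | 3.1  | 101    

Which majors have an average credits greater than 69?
SELECT major, AVG(credits)
FROM students
GROUP BY major
HAVING AVG(credits) > 69

Result:
  Biology: avg=109.00
  Economics: avg=111.50
  English: avg=90.75
  Psychology: avg=90.25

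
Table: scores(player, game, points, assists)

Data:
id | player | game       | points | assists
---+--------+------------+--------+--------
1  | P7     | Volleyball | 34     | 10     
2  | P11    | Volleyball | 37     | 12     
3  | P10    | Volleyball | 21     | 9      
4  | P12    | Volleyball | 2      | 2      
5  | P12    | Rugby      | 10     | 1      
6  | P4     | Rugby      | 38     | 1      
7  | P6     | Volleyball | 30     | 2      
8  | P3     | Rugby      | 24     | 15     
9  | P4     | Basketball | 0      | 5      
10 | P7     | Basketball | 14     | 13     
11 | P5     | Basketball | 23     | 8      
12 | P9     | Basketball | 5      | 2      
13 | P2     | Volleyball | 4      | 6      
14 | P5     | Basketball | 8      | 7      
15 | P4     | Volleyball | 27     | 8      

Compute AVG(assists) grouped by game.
SELECT game, AVG(assists) as result
FROM scores
GROUP BY game

Result:
  Basketball: 7.00
  Rugby: 5.67
  Volleyball: 7.00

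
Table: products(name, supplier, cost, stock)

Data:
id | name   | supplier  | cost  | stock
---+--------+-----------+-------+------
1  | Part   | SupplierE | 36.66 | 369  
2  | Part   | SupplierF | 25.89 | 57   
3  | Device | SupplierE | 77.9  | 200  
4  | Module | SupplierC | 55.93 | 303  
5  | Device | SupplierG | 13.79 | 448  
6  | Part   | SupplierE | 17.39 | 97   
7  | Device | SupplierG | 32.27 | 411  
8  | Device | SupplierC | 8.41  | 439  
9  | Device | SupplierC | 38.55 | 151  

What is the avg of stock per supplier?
SELECT supplier, AVG(stock) as result
FROM products
GROUP BY supplier

Result:
  SupplierC: 297.67
  SupplierE: 222.00
  SupplierF: 57.00
  SupplierG: 429.50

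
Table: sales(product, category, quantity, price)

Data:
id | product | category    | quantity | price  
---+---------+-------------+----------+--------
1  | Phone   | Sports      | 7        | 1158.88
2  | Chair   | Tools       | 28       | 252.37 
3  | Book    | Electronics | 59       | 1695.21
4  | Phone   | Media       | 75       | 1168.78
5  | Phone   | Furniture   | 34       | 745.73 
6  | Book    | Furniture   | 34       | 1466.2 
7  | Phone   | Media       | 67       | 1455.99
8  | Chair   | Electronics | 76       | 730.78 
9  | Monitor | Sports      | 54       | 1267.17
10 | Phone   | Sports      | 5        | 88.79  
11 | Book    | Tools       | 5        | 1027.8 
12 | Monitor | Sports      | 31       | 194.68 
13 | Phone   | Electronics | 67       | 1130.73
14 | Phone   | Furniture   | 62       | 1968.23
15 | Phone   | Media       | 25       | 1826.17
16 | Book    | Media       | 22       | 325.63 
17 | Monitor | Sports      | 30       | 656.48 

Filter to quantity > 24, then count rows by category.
SELECT category, COUNT(*)
FROM sales
WHERE quantity > 24
GROUP BY category

Note: WHERE filters rows before grouping.

Result:
  Electronics: 3
  Furniture: 3
  Media: 3
  Sports: 3
  Tools: 1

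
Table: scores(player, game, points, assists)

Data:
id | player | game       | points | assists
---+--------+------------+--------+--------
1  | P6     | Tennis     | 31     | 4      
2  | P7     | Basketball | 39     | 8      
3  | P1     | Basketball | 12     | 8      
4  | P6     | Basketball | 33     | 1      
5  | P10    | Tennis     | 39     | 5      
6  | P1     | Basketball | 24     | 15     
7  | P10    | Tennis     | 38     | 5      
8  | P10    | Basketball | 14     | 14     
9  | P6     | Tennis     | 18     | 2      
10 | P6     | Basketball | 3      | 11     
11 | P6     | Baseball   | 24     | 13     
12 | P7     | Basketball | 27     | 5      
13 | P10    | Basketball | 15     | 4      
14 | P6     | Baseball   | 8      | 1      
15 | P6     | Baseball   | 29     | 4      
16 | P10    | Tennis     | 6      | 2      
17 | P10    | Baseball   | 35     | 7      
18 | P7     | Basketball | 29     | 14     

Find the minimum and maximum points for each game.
SELECT game, MIN(points), MAX(points)
FROM scores
GROUP BY game

Result:
  Baseball: min=8, max=35
  Basketball: min=3, max=39
  Tennis: min=6, max=39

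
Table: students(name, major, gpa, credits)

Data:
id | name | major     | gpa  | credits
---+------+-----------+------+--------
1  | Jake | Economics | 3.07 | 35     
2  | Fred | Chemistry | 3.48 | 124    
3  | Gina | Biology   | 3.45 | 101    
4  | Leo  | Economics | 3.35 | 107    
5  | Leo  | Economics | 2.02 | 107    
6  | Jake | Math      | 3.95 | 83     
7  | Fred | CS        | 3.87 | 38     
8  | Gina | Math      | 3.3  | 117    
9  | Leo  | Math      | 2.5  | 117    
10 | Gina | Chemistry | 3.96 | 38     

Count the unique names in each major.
SELECT major, COUNT(DISTINCT name)
FROM students
GROUP BY major

Result:
  Biology: 1 distinct
  CS: 1 distinct
  Chemistry: 2 distinct
  Economics: 2 distinct
  Math: 3 distinct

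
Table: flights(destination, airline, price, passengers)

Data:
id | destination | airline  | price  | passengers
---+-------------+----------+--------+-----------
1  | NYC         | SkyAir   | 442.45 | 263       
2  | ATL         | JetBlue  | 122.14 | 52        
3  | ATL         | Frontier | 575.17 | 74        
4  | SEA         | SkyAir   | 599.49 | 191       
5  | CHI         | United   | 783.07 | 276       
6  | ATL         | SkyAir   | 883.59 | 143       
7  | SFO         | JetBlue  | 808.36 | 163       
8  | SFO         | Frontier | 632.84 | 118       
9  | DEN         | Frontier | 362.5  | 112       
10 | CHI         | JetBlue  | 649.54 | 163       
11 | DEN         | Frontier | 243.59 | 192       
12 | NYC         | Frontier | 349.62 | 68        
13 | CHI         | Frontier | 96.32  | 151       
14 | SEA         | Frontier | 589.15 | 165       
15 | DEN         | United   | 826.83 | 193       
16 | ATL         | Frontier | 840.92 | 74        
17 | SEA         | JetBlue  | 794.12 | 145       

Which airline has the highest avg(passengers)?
SELECT airline, AVG(passengers) as val
FROM flights
GROUP BY airline
ORDER BY val DESC
LIMIT 1

Result: United with avg(passengers) = 234.50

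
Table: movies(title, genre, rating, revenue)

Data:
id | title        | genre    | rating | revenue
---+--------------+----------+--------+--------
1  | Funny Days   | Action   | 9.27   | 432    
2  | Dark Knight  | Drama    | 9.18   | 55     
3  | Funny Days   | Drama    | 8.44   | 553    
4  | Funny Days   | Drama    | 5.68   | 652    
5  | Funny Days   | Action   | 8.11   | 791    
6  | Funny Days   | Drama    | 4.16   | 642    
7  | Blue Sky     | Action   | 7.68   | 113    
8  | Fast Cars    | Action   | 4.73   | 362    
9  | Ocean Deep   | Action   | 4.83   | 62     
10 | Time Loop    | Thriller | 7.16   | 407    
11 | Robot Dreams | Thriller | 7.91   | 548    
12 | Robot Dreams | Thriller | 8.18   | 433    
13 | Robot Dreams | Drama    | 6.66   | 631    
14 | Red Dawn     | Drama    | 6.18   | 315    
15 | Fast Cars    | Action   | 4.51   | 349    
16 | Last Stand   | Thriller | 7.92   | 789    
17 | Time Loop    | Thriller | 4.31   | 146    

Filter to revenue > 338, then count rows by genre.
SELECT genre, COUNT(*)
FROM movies
WHERE revenue > 338
GROUP BY genre

Note: WHERE filters rows before grouping.

Result:
  Action: 4
  Drama: 4
  Thriller: 4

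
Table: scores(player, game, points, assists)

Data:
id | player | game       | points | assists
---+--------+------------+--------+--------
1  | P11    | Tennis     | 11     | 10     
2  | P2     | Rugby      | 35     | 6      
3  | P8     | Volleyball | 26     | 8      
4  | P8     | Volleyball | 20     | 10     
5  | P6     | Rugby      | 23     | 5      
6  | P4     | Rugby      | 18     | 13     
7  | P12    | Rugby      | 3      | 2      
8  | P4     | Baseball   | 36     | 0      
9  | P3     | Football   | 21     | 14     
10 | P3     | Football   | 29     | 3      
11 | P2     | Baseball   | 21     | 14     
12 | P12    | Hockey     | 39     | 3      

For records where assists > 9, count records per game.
SELECT game, COUNT(*)
FROM scores
WHERE assists > 9
GROUP BY game

Note: WHERE filters rows before grouping.

Result:
  Baseball: 1
  Football: 1
  Rugby: 1
  Tennis: 1
  Volleyball: 1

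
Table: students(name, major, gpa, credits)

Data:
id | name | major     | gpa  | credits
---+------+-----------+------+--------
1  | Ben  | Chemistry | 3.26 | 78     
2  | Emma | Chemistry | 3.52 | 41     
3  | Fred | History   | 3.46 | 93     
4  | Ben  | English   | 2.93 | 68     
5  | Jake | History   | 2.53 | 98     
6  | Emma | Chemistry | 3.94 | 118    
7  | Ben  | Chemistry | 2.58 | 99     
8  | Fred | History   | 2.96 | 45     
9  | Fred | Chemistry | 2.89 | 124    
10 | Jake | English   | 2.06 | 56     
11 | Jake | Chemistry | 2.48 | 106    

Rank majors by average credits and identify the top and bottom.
SELECT major, AVG(credits)
FROM students
GROUP BY major
ORDER BY AVG(credits)

All groups:
  English: 62.00
  History: 78.67
  Chemistry: 94.33

Highest: Chemistry (94.33)
Lowest: English (62.00)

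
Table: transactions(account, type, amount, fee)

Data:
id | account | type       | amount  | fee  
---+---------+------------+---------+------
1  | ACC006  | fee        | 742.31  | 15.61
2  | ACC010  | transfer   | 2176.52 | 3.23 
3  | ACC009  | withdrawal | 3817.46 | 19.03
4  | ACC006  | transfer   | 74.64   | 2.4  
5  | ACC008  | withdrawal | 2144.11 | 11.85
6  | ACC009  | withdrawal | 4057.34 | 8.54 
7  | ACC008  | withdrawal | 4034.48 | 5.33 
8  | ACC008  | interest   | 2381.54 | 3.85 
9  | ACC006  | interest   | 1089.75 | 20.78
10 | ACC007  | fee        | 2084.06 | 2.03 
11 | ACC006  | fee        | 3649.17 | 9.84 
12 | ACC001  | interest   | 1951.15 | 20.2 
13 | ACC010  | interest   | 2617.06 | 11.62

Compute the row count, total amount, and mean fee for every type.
SELECT type,
       COUNT(*) as cnt,
       SUM(amount) as total_amount,
       AVG(fee) as avg_fee
FROM transactions
GROUP BY type

Result:
  fee: 3 records, 6475.54 total amount, 9.16 avg fee
  interest: 4 records, 8039.50 total amount, 14.11 avg fee
  transfer: 2 records, 2251.16 total amount, 2.82 avg fee
  withdrawal: 4 records, 14053.39 total amount, 11.19 avg fee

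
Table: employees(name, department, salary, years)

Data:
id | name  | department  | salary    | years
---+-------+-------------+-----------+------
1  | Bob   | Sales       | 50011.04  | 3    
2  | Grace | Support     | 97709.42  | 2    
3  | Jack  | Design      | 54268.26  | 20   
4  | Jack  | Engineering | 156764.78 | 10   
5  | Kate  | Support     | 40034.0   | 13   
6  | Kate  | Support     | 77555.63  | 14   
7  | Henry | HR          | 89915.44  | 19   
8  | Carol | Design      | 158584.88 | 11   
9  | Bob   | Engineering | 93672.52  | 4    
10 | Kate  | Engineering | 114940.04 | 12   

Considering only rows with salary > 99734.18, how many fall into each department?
SELECT department, COUNT(*)
FROM employees
WHERE salary > 99734.18
GROUP BY department

Note: WHERE filters rows before grouping.

Result:
  Design: 1
  Engineering: 2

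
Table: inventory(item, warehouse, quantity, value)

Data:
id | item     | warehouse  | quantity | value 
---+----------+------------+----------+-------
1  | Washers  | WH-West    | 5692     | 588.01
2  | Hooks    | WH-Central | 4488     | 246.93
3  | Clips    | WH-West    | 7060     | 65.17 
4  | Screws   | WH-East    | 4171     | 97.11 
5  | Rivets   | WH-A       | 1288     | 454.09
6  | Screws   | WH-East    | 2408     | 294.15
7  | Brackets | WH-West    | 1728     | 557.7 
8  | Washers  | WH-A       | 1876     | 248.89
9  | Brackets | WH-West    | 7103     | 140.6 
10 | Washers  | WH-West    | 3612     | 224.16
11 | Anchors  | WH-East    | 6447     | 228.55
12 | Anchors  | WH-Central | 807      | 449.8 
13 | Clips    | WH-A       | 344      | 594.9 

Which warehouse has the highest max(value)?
SELECT warehouse, MAX(value) as val
FROM inventory
GROUP BY warehouse
ORDER BY val DESC
LIMIT 1

Result: WH-A with max(value) = 594.90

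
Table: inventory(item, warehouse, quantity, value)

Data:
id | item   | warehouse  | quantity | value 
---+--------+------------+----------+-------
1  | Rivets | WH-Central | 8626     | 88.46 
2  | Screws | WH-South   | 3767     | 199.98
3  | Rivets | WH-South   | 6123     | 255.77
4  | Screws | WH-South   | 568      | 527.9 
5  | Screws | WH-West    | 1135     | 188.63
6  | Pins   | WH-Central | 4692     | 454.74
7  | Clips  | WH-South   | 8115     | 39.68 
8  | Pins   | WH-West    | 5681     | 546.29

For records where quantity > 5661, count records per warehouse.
SELECT warehouse, COUNT(*)
FROM inventory
WHERE quantity > 5661
GROUP BY warehouse

Note: WHERE filters rows before grouping.

Result:
  WH-Central: 1
  WH-South: 2
  WH-West: 1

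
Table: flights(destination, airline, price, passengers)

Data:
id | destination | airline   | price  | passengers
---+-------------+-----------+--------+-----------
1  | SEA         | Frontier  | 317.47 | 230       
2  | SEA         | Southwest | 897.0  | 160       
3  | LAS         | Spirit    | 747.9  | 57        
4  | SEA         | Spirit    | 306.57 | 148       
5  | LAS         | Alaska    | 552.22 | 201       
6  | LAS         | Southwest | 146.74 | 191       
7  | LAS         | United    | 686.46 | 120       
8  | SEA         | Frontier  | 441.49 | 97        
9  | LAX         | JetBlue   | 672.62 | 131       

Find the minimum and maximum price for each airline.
SELECT airline, MIN(price), MAX(price)
FROM flights
GROUP BY airline

Result:
  Alaska: min=552.22, max=552.22
  Frontier: min=317.47, max=441.49
  JetBlue: min=672.62, max=672.62
  Southwest: min=146.74, max=897.00
  Spirit: min=306.57, max=747.90
  United: min=686.46, max=686.46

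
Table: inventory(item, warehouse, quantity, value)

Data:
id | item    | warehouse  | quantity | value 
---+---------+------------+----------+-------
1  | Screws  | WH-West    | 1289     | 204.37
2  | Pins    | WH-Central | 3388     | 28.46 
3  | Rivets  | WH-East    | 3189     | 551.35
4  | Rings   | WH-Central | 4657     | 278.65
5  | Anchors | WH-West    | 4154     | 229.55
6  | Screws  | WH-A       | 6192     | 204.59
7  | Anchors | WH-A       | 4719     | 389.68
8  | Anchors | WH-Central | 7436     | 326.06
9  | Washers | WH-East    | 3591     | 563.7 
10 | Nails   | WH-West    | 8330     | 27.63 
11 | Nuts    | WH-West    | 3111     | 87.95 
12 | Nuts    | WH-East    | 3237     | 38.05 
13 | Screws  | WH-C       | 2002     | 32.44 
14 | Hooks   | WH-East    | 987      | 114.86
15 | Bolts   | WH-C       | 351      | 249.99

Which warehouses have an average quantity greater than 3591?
SELECT warehouse, AVG(quantity)
FROM inventory
GROUP BY warehouse
HAVING AVG(quantity) > 3591

Result:
  WH-A: avg=5455.50
  WH-Central: avg=5160.33
  WH-West: avg=4221.00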